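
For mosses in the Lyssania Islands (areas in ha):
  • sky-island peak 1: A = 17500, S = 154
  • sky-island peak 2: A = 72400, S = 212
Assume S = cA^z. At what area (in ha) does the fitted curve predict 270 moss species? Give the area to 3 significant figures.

212000 ha

z = ln(212/154) / ln(72400/17500) = 0.3196 / 1.4200 = 0.2251
c = 154 / 17500^0.2251 = 154 / 9.017 = 17.08
A = (270/17.08)^(1/0.2251) ⇒ ln A = ln(15.81)/0.2251 = 12.2643
A = e^12.2643 ≈ 212000 ha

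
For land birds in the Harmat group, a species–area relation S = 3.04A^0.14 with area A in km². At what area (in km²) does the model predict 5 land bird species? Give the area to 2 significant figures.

5 = 3.04 × A^0.14  ⇒  A^0.14 = 5/3.04 = 1.645
ln A = ln(1.645) / 0.14 = 0.4976 / 0.14 = 3.5541
A = e^3.5541 ≈ 34.96 km²

35 km²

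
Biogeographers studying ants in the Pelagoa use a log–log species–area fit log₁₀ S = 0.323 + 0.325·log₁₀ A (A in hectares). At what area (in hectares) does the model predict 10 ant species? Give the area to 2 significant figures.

120 hectares

10 = 2.104 × A^0.325  ⇒  A^0.325 = 10/2.104 = 4.753
ln A = ln(4.753) / 0.325 = 1.5589 / 0.325 = 4.7965
A = e^4.7965 ≈ 121.1 hectares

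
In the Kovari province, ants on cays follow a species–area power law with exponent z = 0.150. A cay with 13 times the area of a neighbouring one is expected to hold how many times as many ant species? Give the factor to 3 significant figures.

1.47

S₂/S₁ = (A₂/A₁)^z = 13^0.15
ln(S₂/S₁) = 0.15 × ln 13 = 0.15 × 2.5649 = 0.3847
S₂/S₁ = e^0.3847 ≈ 1.469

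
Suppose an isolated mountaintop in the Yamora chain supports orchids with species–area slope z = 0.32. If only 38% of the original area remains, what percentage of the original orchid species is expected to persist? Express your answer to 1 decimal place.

S_new/S_old = (A_new/A_old)^z = 0.38^0.32
= exp(0.32 × ln 0.38) = exp(0.32 × -0.9676) = exp(-0.3096) ≈ 0.7337

73.4%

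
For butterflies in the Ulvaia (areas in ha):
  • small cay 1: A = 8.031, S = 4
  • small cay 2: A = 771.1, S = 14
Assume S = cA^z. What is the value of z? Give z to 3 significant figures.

Taking logs: ln S = ln c + z ln A, so z = (ln S₂ − ln S₁)/(ln A₂ − ln A₁).
z = ln(14/4) / ln(771.1/8.031) = ln(3.5) / ln(96.02) = 1.2528 / 4.5645 = 0.2745

0.274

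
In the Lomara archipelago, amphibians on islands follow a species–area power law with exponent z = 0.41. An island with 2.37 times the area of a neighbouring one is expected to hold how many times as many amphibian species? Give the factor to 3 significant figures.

S₂/S₁ = (A₂/A₁)^z = 2.37^0.41
ln(S₂/S₁) = 0.41 × ln 2.37 = 0.41 × 0.8629 = 0.3538
S₂/S₁ = e^0.3538 ≈ 1.424

1.42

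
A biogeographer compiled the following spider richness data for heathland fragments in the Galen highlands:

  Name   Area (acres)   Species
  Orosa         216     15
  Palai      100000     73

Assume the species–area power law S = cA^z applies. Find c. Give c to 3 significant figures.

z = ln(S₂/S₁) / ln(A₂/A₁) = ln(73/15) / ln(100000/216) = 1.5824 / 6.1376 = 0.2578
c = S₁ / A₁^z = 15 / 216^0.2578 = 15 / 3.998 = 3.752

3.75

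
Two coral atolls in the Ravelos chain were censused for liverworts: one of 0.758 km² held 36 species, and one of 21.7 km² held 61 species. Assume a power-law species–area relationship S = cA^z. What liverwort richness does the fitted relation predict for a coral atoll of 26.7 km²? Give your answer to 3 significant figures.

63.0

z = ln(61/36) / ln(21.7/0.758) = 0.5274 / 3.3544 = 0.1572
c = 36 / 0.758^0.1572 = 36 / 0.9574 = 37.6
S₃ = 37.6 × 26.7^0.1572 = 37.6 × 1.676 ≈ 63.02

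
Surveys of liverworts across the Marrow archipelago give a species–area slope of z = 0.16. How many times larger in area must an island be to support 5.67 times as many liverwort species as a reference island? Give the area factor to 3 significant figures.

(A₂/A₁)^0.16 = 5.67, so A₂/A₁ = 5.67^(1/0.16) = 5.67^6.25
ln(A₂/A₁) = ln 5.67 / 0.16 = 1.7352 / 0.16 = 10.8449
A₂/A₁ = e^10.8449 ≈ 51274

51300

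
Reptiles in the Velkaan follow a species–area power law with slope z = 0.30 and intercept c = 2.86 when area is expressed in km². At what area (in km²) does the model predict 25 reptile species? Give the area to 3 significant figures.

1380 km²

25 = 2.86 × A^0.3  ⇒  A^0.3 = 25/2.86 = 8.741
ln A = ln(8.741) / 0.3 = 2.1681 / 0.3 = 7.2268
A = e^7.2268 ≈ 1376 km²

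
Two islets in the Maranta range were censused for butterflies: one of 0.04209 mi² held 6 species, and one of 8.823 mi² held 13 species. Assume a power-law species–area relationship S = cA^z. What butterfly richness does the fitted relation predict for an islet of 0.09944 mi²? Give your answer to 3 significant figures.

6.79

z = ln(13/6) / ln(8.823/0.04209) = 0.7732 / 5.3453 = 0.1446
c = 6 / 0.04209^0.1446 = 6 / 0.6324 = 9.488
S₃ = 9.488 × 0.09944^0.1446 = 9.488 × 0.7161 ≈ 6.795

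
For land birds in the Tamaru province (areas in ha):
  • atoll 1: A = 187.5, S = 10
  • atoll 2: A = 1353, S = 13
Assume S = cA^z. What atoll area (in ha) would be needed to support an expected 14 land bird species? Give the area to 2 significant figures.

z = ln(13/10) / ln(1353/187.5) = 0.2624 / 1.9763 = 0.1328
c = 10 / 187.5^0.1328 = 10 / 2.003 = 4.992
A = (14/4.992)^(1/0.1328) ⇒ ln A = ln(2.805)/0.1328 = 7.7683
A = e^7.7683 ≈ 2364 ha

2400 ha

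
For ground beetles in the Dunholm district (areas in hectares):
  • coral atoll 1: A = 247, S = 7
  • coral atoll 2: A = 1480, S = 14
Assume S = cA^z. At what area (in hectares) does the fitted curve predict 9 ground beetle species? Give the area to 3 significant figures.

473 hectares

z = ln(14/7) / ln(1480/247) = 0.6931 / 1.7904 = 0.3871
c = 7 / 247^0.3871 = 7 / 8.44 = 0.8294
A = (9/0.8294)^(1/0.3871) ⇒ ln A = ln(10.85)/0.3871 = 6.1585
A = e^6.1585 ≈ 472.7 hectares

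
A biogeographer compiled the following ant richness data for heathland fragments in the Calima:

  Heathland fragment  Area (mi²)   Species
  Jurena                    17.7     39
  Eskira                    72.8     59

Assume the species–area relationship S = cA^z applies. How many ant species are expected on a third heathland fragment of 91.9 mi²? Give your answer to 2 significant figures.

z = ln(59/39) / ln(72.8/17.7) = 0.4140 / 1.4142 = 0.2927
c = 39 / 17.7^0.2927 = 39 / 2.319 = 16.82
S₃ = 16.82 × 91.9^0.2927 = 16.82 × 3.756 ≈ 63.16

63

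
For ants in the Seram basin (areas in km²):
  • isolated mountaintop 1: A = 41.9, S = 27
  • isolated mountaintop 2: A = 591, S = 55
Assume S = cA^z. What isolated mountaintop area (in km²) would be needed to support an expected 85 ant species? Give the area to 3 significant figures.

2980 km²

z = ln(55/27) / ln(591/41.9) = 0.7115 / 2.6465 = 0.2688
c = 27 / 41.9^0.2688 = 27 / 2.73 = 9.891
A = (85/9.891)^(1/0.2688) ⇒ ln A = ln(8.594)/0.2688 = 8.0011
A = e^8.0011 ≈ 2984 km²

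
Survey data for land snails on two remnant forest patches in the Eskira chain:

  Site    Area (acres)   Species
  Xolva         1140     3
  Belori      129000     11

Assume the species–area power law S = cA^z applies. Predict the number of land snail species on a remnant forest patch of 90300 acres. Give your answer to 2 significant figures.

10

z = ln(11/3) / ln(129000/1140) = 1.2993 / 4.7288 = 0.2748
c = 3 / 1140^0.2748 = 3 / 6.917 = 0.4337
S₃ = 0.4337 × 90300^0.2748 = 0.4337 × 22.99 ≈ 9.973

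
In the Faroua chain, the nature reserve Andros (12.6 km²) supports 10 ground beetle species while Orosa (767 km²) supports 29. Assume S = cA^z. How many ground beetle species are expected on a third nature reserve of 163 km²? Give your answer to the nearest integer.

z = ln(29/10) / ln(767/12.6) = 1.0647 / 4.1088 = 0.2591
c = 10 / 12.6^0.2591 = 10 / 1.928 = 5.186
S₃ = 5.186 × 163^0.2591 = 5.186 × 3.743 ≈ 19.41

19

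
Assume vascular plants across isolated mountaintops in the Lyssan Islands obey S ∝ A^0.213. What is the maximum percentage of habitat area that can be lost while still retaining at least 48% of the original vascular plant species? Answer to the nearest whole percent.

Need (A_new/A_old)^0.213 = 0.48, so A_new/A_old = 0.48^(1/0.213) = 0.48^4.695
ln(A_new/A_old) = ln 0.48 / 0.213 = -0.7340 / 0.213 = -3.4459
A_new/A_old = e^-3.4459 ≈ 0.03188
Fraction that can be lost = 1 − 0.03188 = 0.9681

97%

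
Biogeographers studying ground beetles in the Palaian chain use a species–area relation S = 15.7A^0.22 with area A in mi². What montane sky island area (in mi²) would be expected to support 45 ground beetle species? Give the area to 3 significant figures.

45 = 15.7 × A^0.22  ⇒  A^0.22 = 45/15.7 = 2.866
ln A = ln(2.866) / 0.22 = 1.0530 / 0.22 = 4.7864
A = e^4.7864 ≈ 119.9 mi²

120 mi²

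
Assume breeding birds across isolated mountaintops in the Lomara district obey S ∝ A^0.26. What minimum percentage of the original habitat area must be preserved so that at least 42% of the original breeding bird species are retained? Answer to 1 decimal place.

3.6%

Need (A_new/A_old)^0.26 = 0.42, so A_new/A_old = 0.42^(1/0.26) = 0.42^3.846
ln(A_new/A_old) = ln 0.42 / 0.26 = -0.8675 / 0.26 = -3.3365
A_new/A_old = e^-3.3365 ≈ 0.03556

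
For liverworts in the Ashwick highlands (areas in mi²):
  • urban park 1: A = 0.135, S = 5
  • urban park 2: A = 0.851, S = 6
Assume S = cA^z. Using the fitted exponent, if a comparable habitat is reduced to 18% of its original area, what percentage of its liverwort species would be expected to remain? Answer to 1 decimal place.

84.4%

z = ln(6/5) / ln(0.851/0.135) = 0.1823 / 1.8411 = 0.0990
S_new/S_old = (A_new/A_old)^z = 0.18^0.0990 = exp(0.0990 × -1.7148) = 0.8438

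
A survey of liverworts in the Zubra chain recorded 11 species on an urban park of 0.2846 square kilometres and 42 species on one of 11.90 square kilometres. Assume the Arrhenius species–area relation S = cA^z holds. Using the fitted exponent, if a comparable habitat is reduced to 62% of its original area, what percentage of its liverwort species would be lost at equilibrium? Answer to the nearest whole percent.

16%

z = ln(42/11) / ln(11.9/0.2846) = 1.3398 / 3.7332 = 0.3589
S_new/S_old = (A_new/A_old)^z = 0.62^0.3589 = exp(0.3589 × -0.4780) = 0.8424
Fraction lost = 1 − 0.8424 = 0.1576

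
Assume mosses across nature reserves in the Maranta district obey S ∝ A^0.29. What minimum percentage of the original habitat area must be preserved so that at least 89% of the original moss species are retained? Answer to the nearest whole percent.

Need (A_new/A_old)^0.29 = 0.89, so A_new/A_old = 0.89^(1/0.29) = 0.89^3.448
ln(A_new/A_old) = ln 0.89 / 0.29 = -0.1165 / 0.29 = -0.4018
A_new/A_old = e^-0.4018 ≈ 0.6691

67%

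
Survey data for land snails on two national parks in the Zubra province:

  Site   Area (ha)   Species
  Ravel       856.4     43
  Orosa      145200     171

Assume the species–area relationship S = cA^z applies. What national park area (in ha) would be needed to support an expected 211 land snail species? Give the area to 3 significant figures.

z = ln(171/43) / ln(145200/856.4) = 1.3805 / 5.1331 = 0.2689
c = 43 / 856.4^0.2689 = 43 / 6.147 = 6.995
A = (211/6.995)^(1/0.2689) ⇒ ln A = ln(30.17)/0.2689 = 12.6675
A = e^12.6675 ≈ 317254 ha

317000 ha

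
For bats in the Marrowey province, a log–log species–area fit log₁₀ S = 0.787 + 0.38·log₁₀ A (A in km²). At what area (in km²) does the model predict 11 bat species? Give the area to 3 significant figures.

11 = 6.124 × A^0.38  ⇒  A^0.38 = 11/6.124 = 1.796
ln A = ln(1.796) / 0.38 = 0.5858 / 0.38 = 1.5415
A = e^1.5415 ≈ 4.671 km²

4.67 km²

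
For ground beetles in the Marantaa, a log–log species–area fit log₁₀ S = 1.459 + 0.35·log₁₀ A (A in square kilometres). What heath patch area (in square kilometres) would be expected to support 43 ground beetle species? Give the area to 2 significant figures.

43 = 28.77 × A^0.35  ⇒  A^0.35 = 43/28.77 = 1.494
ln A = ln(1.494) / 0.35 = 0.4017 / 0.35 = 1.1478
A = e^1.1478 ≈ 3.151 square kilometres

3.2 square kilometres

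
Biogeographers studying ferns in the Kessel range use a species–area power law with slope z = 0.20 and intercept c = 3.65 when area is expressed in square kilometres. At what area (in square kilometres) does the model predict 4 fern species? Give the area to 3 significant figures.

1.58 square kilometres

4 = 3.65 × A^0.2  ⇒  A^0.2 = 4/3.65 = 1.096
ln A = ln(1.096) / 0.2 = 0.0916 / 0.2 = 0.4578
A = e^0.4578 ≈ 1.581 square kilometres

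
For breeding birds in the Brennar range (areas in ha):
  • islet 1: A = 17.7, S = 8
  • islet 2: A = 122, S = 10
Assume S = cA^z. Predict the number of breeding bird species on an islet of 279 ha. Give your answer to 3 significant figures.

z = ln(10/8) / ln(122/17.7) = 0.2231 / 1.9305 = 0.1156
c = 8 / 17.7^0.1156 = 8 / 1.394 = 5.739
S₃ = 5.739 × 279^0.1156 = 5.739 × 1.917 ≈ 11

11.0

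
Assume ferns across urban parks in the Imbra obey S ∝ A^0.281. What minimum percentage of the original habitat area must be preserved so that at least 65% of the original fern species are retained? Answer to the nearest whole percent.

22%

Need (A_new/A_old)^0.281 = 0.65, so A_new/A_old = 0.65^(1/0.281) = 0.65^3.559
ln(A_new/A_old) = ln 0.65 / 0.281 = -0.4308 / 0.281 = -1.5330
A_new/A_old = e^-1.5330 ≈ 0.2159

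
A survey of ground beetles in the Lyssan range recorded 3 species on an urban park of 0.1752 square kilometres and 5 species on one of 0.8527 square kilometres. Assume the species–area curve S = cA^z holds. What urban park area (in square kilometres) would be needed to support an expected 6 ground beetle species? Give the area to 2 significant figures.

1.5 square kilometres

z = ln(5/3) / ln(0.8527/0.1752) = 0.5108 / 1.5825 = 0.3228
c = 3 / 0.1752^0.3228 = 3 / 0.5699 = 5.264
A = (6/5.264)^(1/0.3228) ⇒ ln A = ln(1.14)/0.3228 = 0.4055
A = e^0.4055 ≈ 1.5 square kilometres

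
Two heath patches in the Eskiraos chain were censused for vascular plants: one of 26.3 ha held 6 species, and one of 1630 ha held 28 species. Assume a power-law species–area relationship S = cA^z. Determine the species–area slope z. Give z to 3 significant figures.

0.373

Taking logs: ln S = ln c + z ln A, so z = (ln S₂ − ln S₁)/(ln A₂ − ln A₁).
z = ln(28/6) / ln(1630/26.3) = ln(4.667) / ln(61.98) = 1.5404 / 4.1268 = 0.3733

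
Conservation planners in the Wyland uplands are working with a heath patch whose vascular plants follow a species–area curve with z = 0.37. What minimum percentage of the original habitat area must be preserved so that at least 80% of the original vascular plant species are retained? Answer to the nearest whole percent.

55%

Need (A_new/A_old)^0.37 = 0.8, so A_new/A_old = 0.8^(1/0.37) = 0.8^2.703
ln(A_new/A_old) = ln 0.8 / 0.37 = -0.2231 / 0.37 = -0.6031
A_new/A_old = e^-0.6031 ≈ 0.5471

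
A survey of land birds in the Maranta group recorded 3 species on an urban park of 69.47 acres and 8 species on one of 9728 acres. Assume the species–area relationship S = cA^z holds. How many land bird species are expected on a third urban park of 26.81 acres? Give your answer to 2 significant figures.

z = ln(8/3) / ln(9728/69.47) = 0.9808 / 4.9419 = 0.1985
c = 3 / 69.47^0.1985 = 3 / 2.32 = 1.293
S₃ = 1.293 × 26.81^0.1985 = 1.293 × 1.921 ≈ 2.483

2.5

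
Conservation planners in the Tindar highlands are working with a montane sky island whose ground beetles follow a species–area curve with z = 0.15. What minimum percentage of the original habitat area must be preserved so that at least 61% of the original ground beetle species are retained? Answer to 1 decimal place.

3.7%

Need (A_new/A_old)^0.15 = 0.61, so A_new/A_old = 0.61^(1/0.15) = 0.61^6.667
ln(A_new/A_old) = ln 0.61 / 0.15 = -0.4943 / 0.15 = -3.2953
A_new/A_old = e^-3.2953 ≈ 0.03706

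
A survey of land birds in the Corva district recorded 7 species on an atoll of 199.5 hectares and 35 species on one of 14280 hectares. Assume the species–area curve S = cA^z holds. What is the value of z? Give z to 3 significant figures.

Taking logs: ln S = ln c + z ln A, so z = (ln S₂ − ln S₁)/(ln A₂ − ln A₁).
z = ln(35/7) / ln(14280/199.5) = ln(5) / ln(71.58) = 1.6094 / 4.2708 = 0.3768

0.377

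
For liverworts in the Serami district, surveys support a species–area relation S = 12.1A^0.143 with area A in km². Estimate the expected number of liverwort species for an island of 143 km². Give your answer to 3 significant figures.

24.6

S = 12.1 × 143^0.143
ln S = ln 12.1 + 0.143 × ln 143 = 2.4932 + 0.143 × 4.9628 = 3.2029
S = e^3.2029 ≈ 24.6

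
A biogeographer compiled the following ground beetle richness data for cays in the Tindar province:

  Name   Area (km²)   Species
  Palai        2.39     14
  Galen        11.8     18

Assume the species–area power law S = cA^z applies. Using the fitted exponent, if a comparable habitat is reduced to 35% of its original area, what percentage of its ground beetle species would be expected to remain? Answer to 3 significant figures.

84.8%

z = ln(18/14) / ln(11.8/2.39) = 0.2513 / 1.5968 = 0.1574
S_new/S_old = (A_new/A_old)^z = 0.35^0.1574 = exp(0.1574 × -1.0498) = 0.8477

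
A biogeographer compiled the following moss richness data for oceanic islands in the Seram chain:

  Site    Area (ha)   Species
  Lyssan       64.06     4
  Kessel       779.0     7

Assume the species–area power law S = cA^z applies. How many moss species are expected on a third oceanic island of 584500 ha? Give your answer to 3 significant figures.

z = ln(7/4) / ln(779/64.06) = 0.5596 / 2.4982 = 0.2240
c = 4 / 64.06^0.2240 = 4 / 2.539 = 1.575
S₃ = 1.575 × 584500^0.2240 = 1.575 × 19.58 ≈ 30.84

30.8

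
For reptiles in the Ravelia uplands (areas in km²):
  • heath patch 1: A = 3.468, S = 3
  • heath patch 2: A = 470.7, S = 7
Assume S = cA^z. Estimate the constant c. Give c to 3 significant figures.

2.42

z = ln(S₂/S₁) / ln(A₂/A₁) = ln(7/3) / ln(470.7/3.468) = 0.8473 / 4.9106 = 0.1725
c = S₁ / A₁^z = 3 / 3.468^0.1725 = 3 / 1.239 = 2.421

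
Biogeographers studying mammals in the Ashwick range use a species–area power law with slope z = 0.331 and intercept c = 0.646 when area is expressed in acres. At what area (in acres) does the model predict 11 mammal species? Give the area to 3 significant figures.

11 = 0.646 × A^0.331  ⇒  A^0.331 = 11/0.646 = 17.03
ln A = ln(17.03) / 0.331 = 2.8349 / 0.331 = 8.5645
A = e^8.5645 ≈ 5242 acres

5240 acres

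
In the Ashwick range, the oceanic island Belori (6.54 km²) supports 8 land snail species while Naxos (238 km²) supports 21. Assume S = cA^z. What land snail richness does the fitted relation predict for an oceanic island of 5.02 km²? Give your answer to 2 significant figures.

z = ln(21/8) / ln(238/6.54) = 0.9651 / 3.5943 = 0.2685
c = 8 / 6.54^0.2685 = 8 / 1.656 = 4.832
S₃ = 4.832 × 5.02^0.2685 = 4.832 × 1.542 ≈ 7.452

7.5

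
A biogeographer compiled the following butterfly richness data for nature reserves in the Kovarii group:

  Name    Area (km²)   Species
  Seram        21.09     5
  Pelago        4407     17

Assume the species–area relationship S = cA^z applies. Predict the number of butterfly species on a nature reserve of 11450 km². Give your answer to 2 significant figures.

21

z = ln(17/5) / ln(4407/21.09) = 1.2238 / 5.3422 = 0.2291
c = 5 / 21.09^0.2291 = 5 / 2.011 = 2.487
S₃ = 2.487 × 11450^0.2291 = 2.487 × 8.507 ≈ 21.16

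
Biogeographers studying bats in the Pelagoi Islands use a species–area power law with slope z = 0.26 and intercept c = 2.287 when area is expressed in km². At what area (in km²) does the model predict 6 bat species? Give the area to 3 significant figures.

6 = 2.287 × A^0.26  ⇒  A^0.26 = 6/2.287 = 2.624
ln A = ln(2.624) / 0.26 = 0.9645 / 0.26 = 3.7097
A = e^3.7097 ≈ 40.84 km²

40.8 km²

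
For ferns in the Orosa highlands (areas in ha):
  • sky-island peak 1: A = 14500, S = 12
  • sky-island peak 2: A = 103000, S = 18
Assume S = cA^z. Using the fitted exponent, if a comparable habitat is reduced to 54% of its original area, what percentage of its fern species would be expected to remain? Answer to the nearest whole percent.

88%

z = ln(18/12) / ln(103000/14500) = 0.4055 / 1.9606 = 0.2068
S_new/S_old = (A_new/A_old)^z = 0.54^0.2068 = exp(0.2068 × -0.6162) = 0.8804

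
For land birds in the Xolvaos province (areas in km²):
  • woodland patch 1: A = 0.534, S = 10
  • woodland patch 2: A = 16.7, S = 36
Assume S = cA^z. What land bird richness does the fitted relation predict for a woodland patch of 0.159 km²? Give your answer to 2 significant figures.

z = ln(36/10) / ln(16.7/0.534) = 1.2809 / 3.4428 = 0.3721
c = 10 / 0.534^0.3721 = 10 / 0.7918 = 12.63
S₃ = 12.63 × 0.159^0.3721 = 12.63 × 0.5045 ≈ 6.371

6.4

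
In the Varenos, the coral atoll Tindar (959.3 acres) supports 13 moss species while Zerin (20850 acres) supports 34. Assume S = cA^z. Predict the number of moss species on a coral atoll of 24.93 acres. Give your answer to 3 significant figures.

z = ln(34/13) / ln(20850/959.3) = 0.9614 / 3.0789 = 0.3123
c = 13 / 959.3^0.3123 = 13 / 8.534 = 1.523
S₃ = 1.523 × 24.93^0.3123 = 1.523 × 2.73 ≈ 4.159

4.16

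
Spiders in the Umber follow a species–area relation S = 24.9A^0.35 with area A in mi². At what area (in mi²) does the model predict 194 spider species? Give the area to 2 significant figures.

350 mi²

194 = 24.9 × A^0.35  ⇒  A^0.35 = 194/24.9 = 7.791
ln A = ln(7.791) / 0.35 = 2.0530 / 0.35 = 5.8657
A = e^5.8657 ≈ 352.7 mi²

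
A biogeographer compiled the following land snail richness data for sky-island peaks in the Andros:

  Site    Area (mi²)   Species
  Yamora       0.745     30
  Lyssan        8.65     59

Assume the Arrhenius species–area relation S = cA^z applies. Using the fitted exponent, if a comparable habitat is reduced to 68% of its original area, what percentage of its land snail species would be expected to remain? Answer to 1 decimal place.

z = ln(59/30) / ln(8.65/0.745) = 0.6763 / 2.4519 = 0.2758
S_new/S_old = (A_new/A_old)^z = 0.68^0.2758 = exp(0.2758 × -0.3857) = 0.8991

89.9%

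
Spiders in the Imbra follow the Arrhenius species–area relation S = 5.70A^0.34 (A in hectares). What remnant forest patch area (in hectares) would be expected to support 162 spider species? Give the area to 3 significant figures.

18900 hectares

162 = 5.7 × A^0.34  ⇒  A^0.34 = 162/5.7 = 28.42
ln A = ln(28.42) / 0.34 = 3.3471 / 0.34 = 9.8445
A = e^9.8445 ≈ 18854 hectares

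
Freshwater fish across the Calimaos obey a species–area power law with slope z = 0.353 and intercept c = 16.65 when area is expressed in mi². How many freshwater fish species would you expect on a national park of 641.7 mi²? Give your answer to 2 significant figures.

S = 16.65 × 641.7^0.353
ln S = ln 16.65 + 0.353 × ln 641.7 = 2.8124 + 0.353 × 6.4641 = 5.0942
S = e^5.0942 ≈ 163.1

160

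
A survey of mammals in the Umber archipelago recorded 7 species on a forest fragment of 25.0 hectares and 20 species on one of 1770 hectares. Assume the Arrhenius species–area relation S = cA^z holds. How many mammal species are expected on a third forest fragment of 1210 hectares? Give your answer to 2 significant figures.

z = ln(20/7) / ln(1770/25) = 1.0498 / 4.2599 = 0.2464
c = 7 / 25^0.2464 = 7 / 2.211 = 3.167
S₃ = 3.167 × 1210^0.2464 = 3.167 × 5.751 ≈ 18.21

18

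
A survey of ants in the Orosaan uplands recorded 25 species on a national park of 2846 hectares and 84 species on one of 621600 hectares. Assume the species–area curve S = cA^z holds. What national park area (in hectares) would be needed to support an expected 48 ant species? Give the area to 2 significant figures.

z = ln(84/25) / ln(621600/2846) = 1.2119 / 5.3864 = 0.2250
c = 25 / 2846^0.2250 = 25 / 5.987 = 4.176
A = (48/4.176)^(1/0.2250) ⇒ ln A = ln(11.49)/0.2250 = 10.8529
A = e^10.8529 ≈ 51683 hectares

52000 hectares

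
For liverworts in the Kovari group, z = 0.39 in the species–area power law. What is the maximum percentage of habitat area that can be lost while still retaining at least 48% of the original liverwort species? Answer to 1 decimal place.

84.8%

Need (A_new/A_old)^0.39 = 0.48, so A_new/A_old = 0.48^(1/0.39) = 0.48^2.564
ln(A_new/A_old) = ln 0.48 / 0.39 = -0.7340 / 0.39 = -1.8820
A_new/A_old = e^-1.8820 ≈ 0.1523
Fraction that can be lost = 1 − 0.1523 = 0.8477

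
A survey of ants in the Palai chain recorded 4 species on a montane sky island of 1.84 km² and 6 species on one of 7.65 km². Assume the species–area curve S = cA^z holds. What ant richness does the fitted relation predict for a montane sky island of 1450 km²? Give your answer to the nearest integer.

27

z = ln(6/4) / ln(7.65/1.84) = 0.4055 / 1.4249 = 0.2845
c = 4 / 1.84^0.2845 = 4 / 1.189 = 3.363
S₃ = 3.363 × 1450^0.2845 = 3.363 × 7.935 ≈ 26.69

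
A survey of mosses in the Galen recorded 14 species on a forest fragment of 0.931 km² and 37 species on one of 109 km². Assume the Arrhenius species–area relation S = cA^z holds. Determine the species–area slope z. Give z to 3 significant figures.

0.204

Taking logs: ln S = ln c + z ln A, so z = (ln S₂ − ln S₁)/(ln A₂ − ln A₁).
z = ln(37/14) / ln(109/0.931) = ln(2.643) / ln(117.1) = 0.9719 / 4.7628 = 0.2041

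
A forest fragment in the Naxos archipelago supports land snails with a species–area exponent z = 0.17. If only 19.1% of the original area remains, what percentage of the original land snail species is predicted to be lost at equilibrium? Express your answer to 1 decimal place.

S_new/S_old = (A_new/A_old)^z = 0.191^0.17
= exp(0.17 × ln 0.191) = exp(0.17 × -1.6555) = exp(-0.2814) ≈ 0.7547
Fraction lost = 1 − 0.7547 = 0.2453

24.5%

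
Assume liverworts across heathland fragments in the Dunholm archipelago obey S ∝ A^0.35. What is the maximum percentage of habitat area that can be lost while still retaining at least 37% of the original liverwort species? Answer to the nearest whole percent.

94%

Need (A_new/A_old)^0.35 = 0.37, so A_new/A_old = 0.37^(1/0.35) = 0.37^2.857
ln(A_new/A_old) = ln 0.37 / 0.35 = -0.9943 / 0.35 = -2.8407
A_new/A_old = e^-2.8407 ≈ 0.05838
Fraction that can be lost = 1 − 0.05838 = 0.9416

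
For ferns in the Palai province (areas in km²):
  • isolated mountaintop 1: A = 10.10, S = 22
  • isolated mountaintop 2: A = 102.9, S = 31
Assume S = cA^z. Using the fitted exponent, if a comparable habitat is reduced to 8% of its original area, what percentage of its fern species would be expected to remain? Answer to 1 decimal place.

68.9%

z = ln(31/22) / ln(102.9/10.1) = 0.3429 / 2.3212 = 0.1477
S_new/S_old = (A_new/A_old)^z = 0.08^0.1477 = exp(0.1477 × -2.5257) = 0.6886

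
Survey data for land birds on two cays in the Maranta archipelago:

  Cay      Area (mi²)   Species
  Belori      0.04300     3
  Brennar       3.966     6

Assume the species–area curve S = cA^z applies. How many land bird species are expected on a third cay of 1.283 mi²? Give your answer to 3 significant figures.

z = ln(6/3) / ln(3.966/0.043) = 0.6931 / 4.5243 = 0.1532
c = 3 / 0.043^0.1532 = 3 / 0.6175 = 4.858
S₃ = 4.858 × 1.283^0.1532 = 4.858 × 1.039 ≈ 5.047

5.05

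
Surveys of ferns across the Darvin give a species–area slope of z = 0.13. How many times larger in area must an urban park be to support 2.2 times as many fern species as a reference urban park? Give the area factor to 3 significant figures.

(A₂/A₁)^0.13 = 2.2, so A₂/A₁ = 2.2^(1/0.13) = 2.2^7.692
ln(A₂/A₁) = ln 2.2 / 0.13 = 0.7885 / 0.13 = 6.0651
A₂/A₁ = e^6.0651 ≈ 430.5

431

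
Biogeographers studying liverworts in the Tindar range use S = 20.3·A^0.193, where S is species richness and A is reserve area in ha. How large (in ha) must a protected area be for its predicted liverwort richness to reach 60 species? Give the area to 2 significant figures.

270 ha

60 = 20.3 × A^0.193  ⇒  A^0.193 = 60/20.3 = 2.956
ln A = ln(2.956) / 0.193 = 1.0837 / 0.193 = 5.6151
A = e^5.6151 ≈ 274.6 ha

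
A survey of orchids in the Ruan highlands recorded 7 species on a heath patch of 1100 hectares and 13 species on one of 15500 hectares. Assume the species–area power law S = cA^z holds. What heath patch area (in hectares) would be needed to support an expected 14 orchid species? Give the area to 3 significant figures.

21300 hectares

z = ln(13/7) / ln(15500/1100) = 0.6190 / 2.6455 = 0.2340
c = 7 / 1100^0.2340 = 7 / 5.148 = 1.36
A = (14/1.36)^(1/0.2340) ⇒ ln A = ln(10.3)/0.2340 = 9.9653
A = e^9.9653 ≈ 21275 hectares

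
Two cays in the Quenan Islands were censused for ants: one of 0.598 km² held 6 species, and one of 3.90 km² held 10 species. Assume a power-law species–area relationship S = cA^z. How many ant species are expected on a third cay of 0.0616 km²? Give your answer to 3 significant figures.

3.23

z = ln(10/6) / ln(3.9/0.598) = 0.5108 / 1.8751 = 0.2724
c = 6 / 0.598^0.2724 = 6 / 0.8693 = 6.902
S₃ = 6.902 × 0.0616^0.2724 = 6.902 × 0.468 ≈ 3.23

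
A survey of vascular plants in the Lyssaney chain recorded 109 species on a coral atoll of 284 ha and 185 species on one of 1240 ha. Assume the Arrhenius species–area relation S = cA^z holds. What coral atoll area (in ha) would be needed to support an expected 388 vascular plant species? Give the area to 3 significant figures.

z = ln(185/109) / ln(1240/284) = 0.5290 / 1.4739 = 0.3589
c = 109 / 284^0.3589 = 109 / 7.595 = 14.35
A = (388/14.35)^(1/0.3589) ⇒ ln A = ln(27.04)/0.3589 = 9.1864
A = e^9.1864 ≈ 9764 ha

9760 ha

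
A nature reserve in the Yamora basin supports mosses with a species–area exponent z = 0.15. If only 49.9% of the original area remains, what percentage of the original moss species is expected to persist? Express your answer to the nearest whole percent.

S_new/S_old = (A_new/A_old)^z = 0.499^0.15
= exp(0.15 × ln 0.499) = exp(0.15 × -0.6951) = exp(-0.1043) ≈ 0.901

90%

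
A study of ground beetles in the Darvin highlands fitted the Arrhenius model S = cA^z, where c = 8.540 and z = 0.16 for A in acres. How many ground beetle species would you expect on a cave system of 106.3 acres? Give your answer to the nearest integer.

S = 8.54 × 106.3^0.16 = 8.54 × 2.11 ≈ 18.02

18 species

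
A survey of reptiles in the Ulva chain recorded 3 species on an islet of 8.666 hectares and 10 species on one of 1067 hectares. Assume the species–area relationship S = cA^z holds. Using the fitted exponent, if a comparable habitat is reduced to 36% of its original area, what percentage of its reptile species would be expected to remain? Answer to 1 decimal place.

z = ln(10/3) / ln(1067/8.666) = 1.2040 / 4.8132 = 0.2501
S_new/S_old = (A_new/A_old)^z = 0.36^0.2501 = exp(0.2501 × -1.0217) = 0.7745

77.4%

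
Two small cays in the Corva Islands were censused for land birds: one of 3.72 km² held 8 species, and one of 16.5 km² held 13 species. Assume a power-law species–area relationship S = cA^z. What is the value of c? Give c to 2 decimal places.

z = ln(S₂/S₁) / ln(A₂/A₁) = ln(13/8) / ln(16.5/3.72) = 0.4855 / 1.4896 = 0.3259
c = S₁ / A₁^z = 8 / 3.72^0.3259 = 8 / 1.534 = 5.214

5.21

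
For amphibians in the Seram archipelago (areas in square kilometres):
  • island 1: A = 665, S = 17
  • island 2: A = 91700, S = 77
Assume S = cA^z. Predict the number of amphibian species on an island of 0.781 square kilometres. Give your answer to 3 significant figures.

2.15

z = ln(77/17) / ln(91700/665) = 1.5106 / 4.9265 = 0.3066
c = 17 / 665^0.3066 = 17 / 7.338 = 2.317
S₃ = 2.317 × 0.781^0.3066 = 2.317 × 0.927 ≈ 2.148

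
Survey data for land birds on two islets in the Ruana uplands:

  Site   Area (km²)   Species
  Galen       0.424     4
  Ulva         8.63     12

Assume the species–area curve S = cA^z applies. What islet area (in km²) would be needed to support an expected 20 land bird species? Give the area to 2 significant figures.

z = ln(12/4) / ln(8.63/0.424) = 1.0986 / 3.0133 = 0.3646
c = 4 / 0.424^0.3646 = 4 / 0.7314 = 5.469
A = (20/5.469)^(1/0.3646) ⇒ ln A = ln(3.657)/0.3646 = 3.5563
A = e^3.5563 ≈ 35.03 km²

35 km²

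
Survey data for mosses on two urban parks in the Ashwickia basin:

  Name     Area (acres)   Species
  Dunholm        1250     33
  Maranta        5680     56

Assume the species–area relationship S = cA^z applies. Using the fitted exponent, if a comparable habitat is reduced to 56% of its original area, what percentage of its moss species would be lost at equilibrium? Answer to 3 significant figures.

z = ln(56/33) / ln(5680/1250) = 0.5288 / 1.5138 = 0.3493
S_new/S_old = (A_new/A_old)^z = 0.56^0.3493 = exp(0.3493 × -0.5798) = 0.8166
Fraction lost = 1 − 0.8166 = 0.1834

18.3%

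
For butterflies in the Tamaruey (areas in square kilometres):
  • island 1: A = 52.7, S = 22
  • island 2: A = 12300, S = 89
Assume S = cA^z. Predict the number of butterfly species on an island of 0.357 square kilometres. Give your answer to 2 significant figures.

6.1

z = ln(89/22) / ln(12300/52.7) = 1.3976 / 5.4527 = 0.2563
c = 22 / 52.7^0.2563 = 22 / 2.763 = 7.964
S₃ = 7.964 × 0.357^0.2563 = 7.964 × 0.768 ≈ 6.116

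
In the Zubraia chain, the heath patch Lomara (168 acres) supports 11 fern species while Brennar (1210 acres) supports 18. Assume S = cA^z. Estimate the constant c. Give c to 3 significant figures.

3.06

z = ln(S₂/S₁) / ln(A₂/A₁) = ln(18/11) / ln(1210/168) = 0.4925 / 1.9744 = 0.2494
c = S₁ / A₁^z = 11 / 168^0.2494 = 11 / 3.59 = 3.064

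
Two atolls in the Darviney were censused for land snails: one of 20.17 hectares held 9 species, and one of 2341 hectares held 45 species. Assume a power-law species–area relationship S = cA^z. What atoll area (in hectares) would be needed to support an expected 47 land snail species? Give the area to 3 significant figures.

2660 hectares

z = ln(45/9) / ln(2341/20.17) = 1.6094 / 4.7541 = 0.3385
c = 9 / 20.17^0.3385 = 9 / 2.765 = 3.255
A = (47/3.255)^(1/0.3385) ⇒ ln A = ln(14.44)/0.3385 = 7.8868
A = e^7.8868 ≈ 2662 hectares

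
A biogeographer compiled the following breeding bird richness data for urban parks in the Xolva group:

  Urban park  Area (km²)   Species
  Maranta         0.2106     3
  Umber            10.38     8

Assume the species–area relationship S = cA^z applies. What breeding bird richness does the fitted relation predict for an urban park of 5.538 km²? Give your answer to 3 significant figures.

z = ln(8/3) / ln(10.38/0.2106) = 0.9808 / 3.8977 = 0.2516
c = 3 / 0.2106^0.2516 = 3 / 0.6757 = 4.44
S₃ = 4.44 × 5.538^0.2516 = 4.44 × 1.538 ≈ 6.83

6.83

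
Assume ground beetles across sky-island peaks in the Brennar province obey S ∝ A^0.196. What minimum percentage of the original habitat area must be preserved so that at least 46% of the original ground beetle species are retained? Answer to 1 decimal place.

1.9%

Need (A_new/A_old)^0.196 = 0.46, so A_new/A_old = 0.46^(1/0.196) = 0.46^5.102
ln(A_new/A_old) = ln 0.46 / 0.196 = -0.7765 / 0.196 = -3.9619
A_new/A_old = e^-3.9619 ≈ 0.01903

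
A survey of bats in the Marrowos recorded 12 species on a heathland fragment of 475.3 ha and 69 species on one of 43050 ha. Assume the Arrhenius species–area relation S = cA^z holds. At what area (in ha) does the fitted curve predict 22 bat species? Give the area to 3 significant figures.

2270 ha

z = ln(69/12) / ln(43050/475.3) = 1.7492 / 4.5062 = 0.3882
c = 12 / 475.3^0.3882 = 12 / 10.94 = 1.097
A = (22/1.097)^(1/0.3882) ⇒ ln A = ln(20.06)/0.3882 = 7.7254
A = e^7.7254 ≈ 2265 ha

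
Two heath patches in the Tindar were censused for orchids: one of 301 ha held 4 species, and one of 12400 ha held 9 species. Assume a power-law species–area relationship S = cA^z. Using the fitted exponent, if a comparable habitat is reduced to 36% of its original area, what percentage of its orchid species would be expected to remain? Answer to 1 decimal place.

z = ln(9/4) / ln(12400/301) = 0.8109 / 3.7183 = 0.2181
S_new/S_old = (A_new/A_old)^z = 0.36^0.2181 = exp(0.2181 × -1.0217) = 0.8003

80.0%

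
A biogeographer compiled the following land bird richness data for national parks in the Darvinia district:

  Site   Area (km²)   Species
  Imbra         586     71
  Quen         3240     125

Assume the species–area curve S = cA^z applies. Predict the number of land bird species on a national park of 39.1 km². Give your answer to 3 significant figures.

29.0

z = ln(125/71) / ln(3240/586) = 0.5656 / 1.7100 = 0.3308
c = 71 / 586^0.3308 = 71 / 8.233 = 8.624
S₃ = 8.624 × 39.1^0.3308 = 8.624 × 3.362 ≈ 29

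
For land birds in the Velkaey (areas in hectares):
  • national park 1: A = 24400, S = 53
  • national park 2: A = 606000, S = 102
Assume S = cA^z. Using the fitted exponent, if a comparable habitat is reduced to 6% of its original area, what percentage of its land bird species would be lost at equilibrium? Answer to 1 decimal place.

43.6%

z = ln(102/53) / ln(606000/24400) = 0.6547 / 3.2123 = 0.2038
S_new/S_old = (A_new/A_old)^z = 0.06^0.2038 = exp(0.2038 × -2.8134) = 0.5636
Fraction lost = 1 − 0.5636 = 0.4364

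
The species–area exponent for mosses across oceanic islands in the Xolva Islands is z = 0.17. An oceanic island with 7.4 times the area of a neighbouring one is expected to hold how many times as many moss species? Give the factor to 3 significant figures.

S₂/S₁ = (A₂/A₁)^z = 7.4^0.17
ln(S₂/S₁) = 0.17 × ln 7.4 = 0.17 × 2.0015 = 0.3403
S₂/S₁ = e^0.3403 ≈ 1.405

1.41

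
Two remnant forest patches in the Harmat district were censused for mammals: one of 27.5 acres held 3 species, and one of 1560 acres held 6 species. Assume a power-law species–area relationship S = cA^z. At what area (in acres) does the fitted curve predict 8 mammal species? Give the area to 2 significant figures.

8300 acres

z = ln(6/3) / ln(1560/27.5) = 0.6931 / 4.0383 = 0.1716
c = 3 / 27.5^0.1716 = 3 / 1.766 = 1.699
A = (8/1.699)^(1/0.1716) ⇒ ln A = ln(4.71)/0.1716 = 9.0285
A = e^9.0285 ≈ 8337 acres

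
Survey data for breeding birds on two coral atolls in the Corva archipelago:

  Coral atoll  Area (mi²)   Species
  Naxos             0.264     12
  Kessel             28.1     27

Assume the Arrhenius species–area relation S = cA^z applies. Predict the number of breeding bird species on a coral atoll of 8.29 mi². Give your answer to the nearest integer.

z = ln(27/12) / ln(28.1/0.264) = 0.8109 / 4.6676 = 0.1737
c = 12 / 0.264^0.1737 = 12 / 0.7934 = 15.12
S₃ = 15.12 × 8.29^0.1737 = 15.12 × 1.444 ≈ 21.84

22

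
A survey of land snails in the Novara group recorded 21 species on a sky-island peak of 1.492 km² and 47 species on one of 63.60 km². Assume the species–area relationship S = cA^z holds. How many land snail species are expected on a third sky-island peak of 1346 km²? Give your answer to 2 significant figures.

91

z = ln(47/21) / ln(63.6/1.492) = 0.8056 / 3.7525 = 0.2147
c = 21 / 1.492^0.2147 = 21 / 1.09 = 19.27
S₃ = 19.27 × 1346^0.2147 = 19.27 × 4.697 ≈ 90.51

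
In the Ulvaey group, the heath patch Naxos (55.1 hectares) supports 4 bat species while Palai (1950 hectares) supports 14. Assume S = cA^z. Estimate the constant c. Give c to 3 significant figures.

0.978

z = ln(S₂/S₁) / ln(A₂/A₁) = ln(14/4) / ln(1950/55.1) = 1.2528 / 3.5664 = 0.3513
c = S₁ / A₁^z = 4 / 55.1^0.3513 = 4 / 4.089 = 0.9783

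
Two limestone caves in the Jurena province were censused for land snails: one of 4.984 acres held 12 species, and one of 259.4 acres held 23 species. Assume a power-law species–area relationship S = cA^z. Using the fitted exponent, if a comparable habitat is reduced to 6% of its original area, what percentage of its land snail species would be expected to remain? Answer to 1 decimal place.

62.9%

z = ln(23/12) / ln(259.4/4.984) = 0.6506 / 3.9521 = 0.1646
S_new/S_old = (A_new/A_old)^z = 0.06^0.1646 = exp(0.1646 × -2.8134) = 0.6293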